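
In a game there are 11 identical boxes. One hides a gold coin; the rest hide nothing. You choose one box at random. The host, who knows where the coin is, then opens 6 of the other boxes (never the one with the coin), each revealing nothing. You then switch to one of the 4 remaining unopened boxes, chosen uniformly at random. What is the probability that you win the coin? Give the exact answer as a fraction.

5/22

Your original box holds the coin with probability 1/11, so the other 10 collectively hold it with probability 10/11.
The host can always find 6 empty boxes to open, so the reveals don't change that 10/11; it is now spread over the 4 remaining unopened boxes.
P(win by switching) = (10/11) · (1/4) = 5/22.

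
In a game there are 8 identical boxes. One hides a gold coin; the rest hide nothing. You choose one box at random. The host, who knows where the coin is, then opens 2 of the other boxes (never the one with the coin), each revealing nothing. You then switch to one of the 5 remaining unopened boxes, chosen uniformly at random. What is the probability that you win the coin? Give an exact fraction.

7/40

Your original box holds the coin with probability 1/8, so the other 7 collectively hold it with probability 7/8.
The host can always find 2 empty boxes to open, so the reveals don't change that 7/8; it is now spread over the 5 remaining unopened boxes.
P(win by switching) = (7/8) · (1/5) = 7/40.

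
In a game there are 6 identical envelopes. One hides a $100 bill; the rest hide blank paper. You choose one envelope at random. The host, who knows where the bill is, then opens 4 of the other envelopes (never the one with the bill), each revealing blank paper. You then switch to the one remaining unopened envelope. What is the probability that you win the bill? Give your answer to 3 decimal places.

Your original envelope holds the bill with probability 1/6, so the other 5 collectively hold it with probability 5/6.
The host can always find 4 empty envelopes to open, so the reveals don't change that 5/6; it is now spread over the 1 remaining unopened envelope.
P(win by switching) = (5/6) · (1/1) = 5/6 ≈ 0.833.

0.833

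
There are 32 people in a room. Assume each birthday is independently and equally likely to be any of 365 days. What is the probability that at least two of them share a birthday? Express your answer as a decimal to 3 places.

It's easier to compute the probability that all 32 are distinct.
P(all distinct) = 365/365 · 364/365 · ··· · 334/365 ≈ 0.247.
So the probability of at least one match is 1 − 0.247 = 0.753.

0.753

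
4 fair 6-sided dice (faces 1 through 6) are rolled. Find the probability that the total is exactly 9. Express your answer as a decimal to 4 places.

0.0432

There are 6^4 = 1296 equally likely outcomes.
The number of ordered 4-tuples from {1,…,6} summing to 9 is 56.
P(sum = 9) = 56/1296 = 7/162 ≈ 0.0432.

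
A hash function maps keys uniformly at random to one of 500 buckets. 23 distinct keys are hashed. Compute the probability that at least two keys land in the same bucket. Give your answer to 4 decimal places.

It's easier to compute the probability that all 23 are distinct.
P(all distinct) = 500/500 · 499/500 · ··· · 478/500 ≈ 0.5982.
So the probability of at least one match is 1 − 0.5982 = 0.4018.

0.4018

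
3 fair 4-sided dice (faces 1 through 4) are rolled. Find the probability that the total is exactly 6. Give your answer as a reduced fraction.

5/32

There are 4^3 = 64 equally likely outcomes.
The number of ordered 3-tuples from {1,…,4} summing to 6 is 10.
P(sum = 6) = 10/64 = 5/32.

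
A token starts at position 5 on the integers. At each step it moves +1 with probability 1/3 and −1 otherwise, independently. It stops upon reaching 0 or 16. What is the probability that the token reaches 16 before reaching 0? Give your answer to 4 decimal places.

0.0005

Let r = q/p = (2/3)/(1/3) = 2. The recurrence P(i) = p·P(i+1) + q·P(i−1) with P(0)=0, P(16)=1 gives P(i) = (1 − r^i)/(1 − r^16).
P(5) = (1 − (2)^5) / (1 − (2)^16) = 31/65535 ≈ 0.0005.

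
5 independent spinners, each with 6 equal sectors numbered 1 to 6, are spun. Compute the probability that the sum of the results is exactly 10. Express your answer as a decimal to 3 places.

There are 6^5 = 7776 equally likely outcomes.
The number of ordered 5-tuples from {1,…,6} summing to 10 is 126.
P(sum = 10) = 126/7776 = 7/432 ≈ 0.016.

0.016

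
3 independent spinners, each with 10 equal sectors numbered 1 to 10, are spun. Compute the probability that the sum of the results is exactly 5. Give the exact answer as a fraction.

3/500

There are 10^3 = 1000 equally likely outcomes.
The number of ordered 3-tuples from {1,…,10} summing to 5 is 6.
P(sum = 5) = 6/1000 = 3/500.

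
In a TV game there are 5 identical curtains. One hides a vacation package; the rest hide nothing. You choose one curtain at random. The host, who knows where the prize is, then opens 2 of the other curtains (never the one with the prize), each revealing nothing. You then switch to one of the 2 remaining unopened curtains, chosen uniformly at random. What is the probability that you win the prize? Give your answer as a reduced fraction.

Your original curtain holds the prize with probability 1/5, so the other 4 collectively hold it with probability 4/5.
The host can always find 2 empty curtains to open, so the reveals don't change that 4/5; it is now spread over the 2 remaining unopened curtains.
P(win by switching) = (4/5) · (1/2) = 2/5.

2/5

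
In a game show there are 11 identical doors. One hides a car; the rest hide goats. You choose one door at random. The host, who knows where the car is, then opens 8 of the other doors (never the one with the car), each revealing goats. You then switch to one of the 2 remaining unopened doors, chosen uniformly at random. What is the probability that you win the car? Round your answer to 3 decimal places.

Your original door holds the car with probability 1/11, so the other 10 collectively hold it with probability 10/11.
The host can always find 8 empty doors to open, so the reveals don't change that 10/11; it is now spread over the 2 remaining unopened doors.
P(win by switching) = (10/11) · (1/2) = 5/11 ≈ 0.455.

0.455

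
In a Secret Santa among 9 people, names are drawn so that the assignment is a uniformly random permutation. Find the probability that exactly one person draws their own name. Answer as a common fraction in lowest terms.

Choose which one is fixed: C(9,1) = 9 ways.
The remaining 8 must have no fixed point: D(8) = 14833.
P = 9·14833/362880 = 2119/5760.

2119/5760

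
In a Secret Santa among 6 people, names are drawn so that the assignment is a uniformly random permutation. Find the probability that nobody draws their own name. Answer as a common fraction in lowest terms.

53/144

This is the derangement probability: permutations of 6 with no fixed point.
D(6) = 6! · (1 − 1/1! + 1/2! − ··· + (−1)^6/6!) = 265.
P = 265/720 = 53/144.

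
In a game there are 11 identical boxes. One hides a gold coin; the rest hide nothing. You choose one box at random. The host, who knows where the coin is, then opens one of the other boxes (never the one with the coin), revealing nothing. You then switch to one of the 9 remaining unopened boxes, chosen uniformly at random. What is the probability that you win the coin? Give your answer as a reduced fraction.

10/99

Your original box holds the coin with probability 1/11, so the other 10 collectively hold it with probability 10/11.
The host can always find an empty box to open, so this doesn't change that 10/11; it is now spread over the 9 remaining unopened boxes.
P(win by switching) = (10/11) · (1/9) = 10/99.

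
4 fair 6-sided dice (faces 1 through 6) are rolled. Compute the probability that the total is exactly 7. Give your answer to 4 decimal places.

There are 6^4 = 1296 equally likely outcomes.
The number of ordered 4-tuples from {1,…,6} summing to 7 is 20.
P(sum = 7) = 20/1296 = 5/324 ≈ 0.0154.

0.0154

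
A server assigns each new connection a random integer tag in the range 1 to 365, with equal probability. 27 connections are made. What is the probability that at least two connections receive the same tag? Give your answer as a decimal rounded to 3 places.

0.627

It's easier to compute the probability that all 27 are distinct.
P(all distinct) = 365/365 · 364/365 · ··· · 339/365 ≈ 0.373.
So the probability of at least one match is 1 − 0.373 = 0.627.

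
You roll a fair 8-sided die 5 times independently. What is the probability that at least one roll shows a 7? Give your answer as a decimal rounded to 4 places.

P(no roll shows a 7) = (7/8)^5 ≈ 0.5129.
P(at least one) = 1 − 0.5129 = 0.4871.

0.4871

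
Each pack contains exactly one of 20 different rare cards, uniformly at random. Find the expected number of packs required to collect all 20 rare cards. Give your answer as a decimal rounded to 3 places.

71.955

After i distinct types are collected, each trial gives a new one with probability (20−i)/20, so the expected wait for the next new type is 20/(20−i).
E = 20/20 + 20/19 + 20/18 + 20/17 + 20/16 + 20/15 + 20/14 + 20/13 + 20/12 + 20/11 + 20/10 + 20/9 + 20/8 + 20/7 + 20/6 + 20/5 + 20/4 + 20/3 + 20/2 + 20/1 = 279175675/3879876 ≈ 71.955.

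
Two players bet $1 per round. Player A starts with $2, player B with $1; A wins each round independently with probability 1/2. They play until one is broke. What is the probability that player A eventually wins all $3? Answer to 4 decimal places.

0.6667

With a fair step, P(i) = ½P(i−1) + ½P(i+1) with P(0)=0, P(3)=1 has the linear solution P(i) = i/3.
P(2) = 2/3 ≈ 0.6667.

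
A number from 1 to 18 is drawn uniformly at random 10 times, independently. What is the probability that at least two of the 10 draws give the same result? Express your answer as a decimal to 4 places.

P(all 10 different) = 18/18 · 17/18 · ··· · 9/18 ≈ 0.0445.
P(at least two equal) = 1 − 0.0445 = 0.9555.

0.9555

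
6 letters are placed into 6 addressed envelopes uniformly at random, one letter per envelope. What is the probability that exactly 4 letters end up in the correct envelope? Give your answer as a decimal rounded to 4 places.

0.0208

Choose which 4 of the 6 are fixed: C(6,4) = 15 ways.
The remaining 2 must have no fixed point: D(2) = 1.
P = 15·1/720 = 1/48 ≈ 0.0208.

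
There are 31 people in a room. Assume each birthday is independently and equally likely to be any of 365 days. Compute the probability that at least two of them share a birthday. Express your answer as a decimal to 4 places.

0.7305

It's easier to compute the probability that all 31 are distinct.
P(all distinct) = 365/365 · 364/365 · ··· · 335/365 ≈ 0.2695.
So the probability of at least one match is 1 − 0.2695 = 0.7305.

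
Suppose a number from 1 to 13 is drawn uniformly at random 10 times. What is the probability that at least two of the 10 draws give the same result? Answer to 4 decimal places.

P(all 10 different) = 13/13 · 12/13 · ··· · 4/13 ≈ 0.0075.
P(at least two equal) = 1 − 0.0075 = 0.9925.

0.9925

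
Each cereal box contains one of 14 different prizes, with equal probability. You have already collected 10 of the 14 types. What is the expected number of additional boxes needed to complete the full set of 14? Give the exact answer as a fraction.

175/6

Starting from 10 distinct types, each trial gives a new one with probability (14−i)/14 when i types are held, so the wait for the next new type is 14/(14−i).
E = 14/4 + 14/3 + 14/2 + 14/1 = 175/6.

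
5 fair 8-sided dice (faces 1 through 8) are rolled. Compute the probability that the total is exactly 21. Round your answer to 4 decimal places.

There are 8^5 = 32768 equally likely outcomes.
The number of ordered 5-tuples from {1,…,8} summing to 21 is 2380.
P(sum = 21) = 2380/32768 = 595/8192 ≈ 0.0726.

0.0726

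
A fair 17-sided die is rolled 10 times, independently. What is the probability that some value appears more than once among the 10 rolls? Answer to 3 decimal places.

0.965

P(all 10 different) = 17/17 · 16/17 · ··· · 8/17 ≈ 0.035.
P(at least two equal) = 1 − 0.035 = 0.965.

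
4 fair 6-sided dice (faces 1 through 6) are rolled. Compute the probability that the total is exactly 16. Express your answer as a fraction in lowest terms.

There are 6^4 = 1296 equally likely outcomes.
The number of ordered 4-tuples from {1,…,6} summing to 16 is 125.
P(sum = 16) = 125/1296.

125/1296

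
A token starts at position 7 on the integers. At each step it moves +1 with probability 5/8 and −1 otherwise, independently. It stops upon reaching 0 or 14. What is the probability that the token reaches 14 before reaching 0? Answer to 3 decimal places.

Let r = q/p = (3/8)/(5/8) = 3/5. The recurrence P(i) = p·P(i+1) + q·P(i−1) with P(0)=0, P(14)=1 gives P(i) = (1 − r^i)/(1 − r^14).
P(7) = (1 − (3/5)^7) / (1 − (3/5)^14) = 78125/80312 ≈ 0.973.

0.973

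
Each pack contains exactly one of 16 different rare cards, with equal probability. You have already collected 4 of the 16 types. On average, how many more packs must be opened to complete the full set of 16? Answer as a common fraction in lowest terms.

Starting from 4 distinct types, each trial gives a new one with probability (16−i)/16 when i types are held, so the wait for the next new type is 16/(16−i).
E = 16/12 + 16/11 + 16/10 + 16/9 + 16/8 + 16/7 + 16/6 + 16/5 + 16/4 + 16/3 + 16/2 + 16/1 = 172042/3465.

172042/3465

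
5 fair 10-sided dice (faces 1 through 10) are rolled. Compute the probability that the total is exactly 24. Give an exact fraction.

There are 10^5 = 100000 equally likely outcomes.
The number of ordered 5-tuples from {1,…,10} summing to 24 is 5280.
P(sum = 24) = 5280/100000 = 33/625.

33/625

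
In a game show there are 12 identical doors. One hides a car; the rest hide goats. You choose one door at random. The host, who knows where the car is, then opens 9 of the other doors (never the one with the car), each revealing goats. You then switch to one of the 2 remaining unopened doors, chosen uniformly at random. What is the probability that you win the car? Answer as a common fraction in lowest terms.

11/24

Your original door holds the car with probability 1/12, so the other 11 collectively hold it with probability 11/12.
The host can always find 9 empty doors to open, so the reveals don't change that 11/12; it is now spread over the 2 remaining unopened doors.
P(win by switching) = (11/12) · (1/2) = 11/24.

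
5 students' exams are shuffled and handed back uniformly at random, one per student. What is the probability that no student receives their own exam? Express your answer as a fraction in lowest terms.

11/30

This is the derangement probability: permutations of 5 with no fixed point.
D(5) = 5! · (1 − 1/1! + 1/2! − ··· + (−1)^5/5!) = 44.
P = 44/120 = 11/30.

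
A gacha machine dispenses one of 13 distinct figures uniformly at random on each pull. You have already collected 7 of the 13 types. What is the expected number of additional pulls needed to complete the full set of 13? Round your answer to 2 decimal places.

Starting from 7 distinct types, each trial gives a new one with probability (13−i)/13 when i types are held, so the wait for the next new type is 13/(13−i).
E = 13/6 + 13/5 + 13/4 + 13/3 + 13/2 + 13/1 = 637/20 ≈ 31.85.

31.85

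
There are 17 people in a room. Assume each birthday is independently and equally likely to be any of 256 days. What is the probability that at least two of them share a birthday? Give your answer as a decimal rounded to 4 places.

It's easier to compute the probability that all 17 are distinct.
P(all distinct) = 256/256 · 255/256 · ··· · 240/256 ≈ 0.5810.
So the probability of at least one match is 1 − 0.5810 = 0.4190.

0.4190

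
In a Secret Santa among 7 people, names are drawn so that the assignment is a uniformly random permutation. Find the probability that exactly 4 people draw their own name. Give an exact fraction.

1/72

Choose which 4 of the 7 are fixed: C(7,4) = 35 ways.
The remaining 3 must have no fixed point: D(3) = 2.
P = 35·2/5040 = 1/72.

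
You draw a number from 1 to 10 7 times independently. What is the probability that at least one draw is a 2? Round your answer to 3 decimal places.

P(no draw is a 2) = (9/10)^7 ≈ 0.478.
P(at least one) = 1 − 0.478 = 0.522.

0.522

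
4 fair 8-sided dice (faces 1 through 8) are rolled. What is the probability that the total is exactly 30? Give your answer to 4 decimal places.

There are 8^4 = 4096 equally likely outcomes.
The number of ordered 4-tuples from {1,…,8} summing to 30 is 10.
P(sum = 30) = 10/4096 = 5/2048 ≈ 0.0024.

0.0024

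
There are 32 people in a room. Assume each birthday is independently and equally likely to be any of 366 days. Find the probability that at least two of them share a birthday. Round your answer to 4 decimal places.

It's easier to compute the probability that all 32 are distinct.
P(all distinct) = 366/366 · 365/366 · ··· · 335/366 ≈ 0.2476.
So the probability of at least one match is 1 − 0.2476 = 0.7524.

0.7524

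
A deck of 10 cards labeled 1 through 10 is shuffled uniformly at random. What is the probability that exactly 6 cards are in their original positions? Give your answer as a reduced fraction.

Choose which 6 of the 10 are fixed: C(10,6) = 210 ways.
The remaining 4 must have no fixed point: D(4) = 9.
P = 210·9/3628800 = 1/1920.

1/1920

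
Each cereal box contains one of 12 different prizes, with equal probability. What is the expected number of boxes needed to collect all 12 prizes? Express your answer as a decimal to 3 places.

After i distinct types are collected, each trial gives a new one with probability (12−i)/12, so the expected wait for the next new type is 12/(12−i).
E = 12/12 + 12/11 + 12/10 + 12/9 + 12/8 + 12/7 + 12/6 + 12/5 + 12/4 + 12/3 + 12/2 + 12/1 = 86021/2310 ≈ 37.239.

37.239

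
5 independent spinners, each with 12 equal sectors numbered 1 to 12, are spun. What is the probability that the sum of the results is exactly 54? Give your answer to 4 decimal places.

0.0008

There are 12^5 = 248832 equally likely outcomes.
The number of ordered 5-tuples from {1,…,12} summing to 54 is 210.
P(sum = 54) = 210/248832 = 35/41472 ≈ 0.0008.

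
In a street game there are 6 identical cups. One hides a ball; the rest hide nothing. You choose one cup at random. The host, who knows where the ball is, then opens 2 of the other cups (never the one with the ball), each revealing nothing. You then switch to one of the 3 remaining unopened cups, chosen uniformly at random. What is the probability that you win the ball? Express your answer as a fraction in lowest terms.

5/18

Your original cup holds the ball with probability 1/6, so the other 5 collectively hold it with probability 5/6.
The host can always find 2 empty cups to open, so the reveals don't change that 5/6; it is now spread over the 3 remaining unopened cups.
P(win by switching) = (5/6) · (1/3) = 5/18.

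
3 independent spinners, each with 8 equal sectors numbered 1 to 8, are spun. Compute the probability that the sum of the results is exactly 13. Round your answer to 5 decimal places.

0.09375

There are 8^3 = 512 equally likely outcomes.
The number of ordered 3-tuples from {1,…,8} summing to 13 is 48.
P(sum = 13) = 48/512 = 3/32 ≈ 0.09375.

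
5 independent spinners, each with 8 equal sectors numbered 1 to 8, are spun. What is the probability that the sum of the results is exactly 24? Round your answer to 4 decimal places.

0.0726

There are 8^5 = 32768 equally likely outcomes.
The number of ordered 5-tuples from {1,…,8} summing to 24 is 2380.
P(sum = 24) = 2380/32768 = 595/8192 ≈ 0.0726.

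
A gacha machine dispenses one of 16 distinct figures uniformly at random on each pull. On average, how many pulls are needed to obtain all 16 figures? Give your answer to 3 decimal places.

54.092

After i distinct types are collected, each trial gives a new one with probability (16−i)/16, so the expected wait for the next new type is 16/(16−i).
E = 16/16 + 16/15 + 16/14 + 16/13 + 16/12 + 16/11 + 16/10 + 16/9 + 16/8 + 16/7 + 16/6 + 16/5 + 16/4 + 16/3 + 16/2 + 16/1 = 2436559/45045 ≈ 54.092.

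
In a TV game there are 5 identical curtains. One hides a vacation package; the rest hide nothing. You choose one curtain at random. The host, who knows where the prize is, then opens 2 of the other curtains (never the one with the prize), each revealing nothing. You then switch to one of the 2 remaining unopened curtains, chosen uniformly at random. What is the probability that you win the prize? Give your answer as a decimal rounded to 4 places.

Your original curtain holds the prize with probability 1/5, so the other 4 collectively hold it with probability 4/5.
The host can always find 2 empty curtains to open, so the reveals don't change that 4/5; it is now spread over the 2 remaining unopened curtains.
P(win by switching) = (4/5) · (1/2) = 2/5 ≈ 0.4000.

0.4000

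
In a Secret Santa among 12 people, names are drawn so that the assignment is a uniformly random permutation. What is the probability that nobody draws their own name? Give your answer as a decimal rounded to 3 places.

0.368

This is the derangement probability: permutations of 12 with no fixed point.
D(12) = 12! · (1 − 1/1! + 1/2! − ··· + (−1)^12/12!) = 176214841.
P = 176214841/479001600 = 16019531/43545600 ≈ 0.368.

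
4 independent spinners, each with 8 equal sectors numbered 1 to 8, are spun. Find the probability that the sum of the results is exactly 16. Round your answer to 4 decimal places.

There are 8^4 = 4096 equally likely outcomes.
The number of ordered 4-tuples from {1,…,8} summing to 16 is 315.
P(sum = 16) = 315/4096 ≈ 0.0769.

0.0769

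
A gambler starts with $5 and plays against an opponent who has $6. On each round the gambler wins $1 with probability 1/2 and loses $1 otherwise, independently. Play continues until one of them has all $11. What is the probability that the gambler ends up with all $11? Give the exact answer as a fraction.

5/11

With a fair step, P(i) = ½P(i−1) + ½P(i+1) with P(0)=0, P(11)=1 has the linear solution P(i) = i/11.
P(5) = 5/11.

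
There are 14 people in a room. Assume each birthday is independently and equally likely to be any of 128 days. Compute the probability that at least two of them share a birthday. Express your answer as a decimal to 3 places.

0.522

It's easier to compute the probability that all 14 are distinct.
P(all distinct) = 128/128 · 127/128 · ··· · 115/128 ≈ 0.478.
So the probability of at least one match is 1 − 0.478 = 0.522.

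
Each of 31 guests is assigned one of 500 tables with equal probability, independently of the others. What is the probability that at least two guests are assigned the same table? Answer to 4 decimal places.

0.6131

It's easier to compute the probability that all 31 are distinct.
P(all distinct) = 500/500 · 499/500 · ··· · 470/500 ≈ 0.3869.
So the probability of at least one match is 1 − 0.3869 = 0.6131.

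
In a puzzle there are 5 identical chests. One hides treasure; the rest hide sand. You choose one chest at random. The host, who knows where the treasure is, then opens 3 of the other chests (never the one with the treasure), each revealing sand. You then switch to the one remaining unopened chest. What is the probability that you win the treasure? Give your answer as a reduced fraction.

Your original chest holds the treasure with probability 1/5, so the other 4 collectively hold it with probability 4/5.
The host can always find 3 empty chests to open, so the reveals don't change that 4/5; it is now spread over the 1 remaining unopened chest.
P(win by switching) = (4/5) · (1/1) = 4/5.

4/5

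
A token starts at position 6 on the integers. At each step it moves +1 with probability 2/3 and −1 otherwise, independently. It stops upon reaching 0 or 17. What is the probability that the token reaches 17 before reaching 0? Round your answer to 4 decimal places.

Let r = q/p = (1/3)/(2/3) = 1/2. The recurrence P(i) = p·P(i+1) + q·P(i−1) with P(0)=0, P(17)=1 gives P(i) = (1 − r^i)/(1 − r^17).
P(6) = (1 − (1/2)^6) / (1 − (1/2)^17) = 129024/131071 ≈ 0.9844.

0.9844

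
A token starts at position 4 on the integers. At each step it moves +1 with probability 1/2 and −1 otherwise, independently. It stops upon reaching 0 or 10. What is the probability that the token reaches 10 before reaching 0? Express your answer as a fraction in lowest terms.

With a fair step, P(i) = ½P(i−1) + ½P(i+1) with P(0)=0, P(10)=1 has the linear solution P(i) = i/10.
P(4) = 4/10 = 2/5.

2/5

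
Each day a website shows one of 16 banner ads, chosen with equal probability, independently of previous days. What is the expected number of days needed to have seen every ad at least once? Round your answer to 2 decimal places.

After i distinct types are collected, each trial gives a new one with probability (16−i)/16, so the expected wait for the next new type is 16/(16−i).
E = 16/16 + 16/15 + 16/14 + 16/13 + 16/12 + 16/11 + 16/10 + 16/9 + 16/8 + 16/7 + 16/6 + 16/5 + 16/4 + 16/3 + 16/2 + 16/1 = 2436559/45045 ≈ 54.09.

54.09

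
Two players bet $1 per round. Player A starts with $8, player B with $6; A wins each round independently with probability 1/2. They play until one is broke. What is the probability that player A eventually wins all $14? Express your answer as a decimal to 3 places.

0.571

With a fair step, P(i) = ½P(i−1) + ½P(i+1) with P(0)=0, P(14)=1 has the linear solution P(i) = i/14.
P(8) = 8/14 = 4/7 ≈ 0.571.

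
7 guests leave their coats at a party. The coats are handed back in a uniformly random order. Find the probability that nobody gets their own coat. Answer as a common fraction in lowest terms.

This is the derangement probability: permutations of 7 with no fixed point.
D(7) = 7! · (1 − 1/1! + 1/2! − ··· + (−1)^7/7!) = 1854.
P = 1854/5040 = 103/280.

103/280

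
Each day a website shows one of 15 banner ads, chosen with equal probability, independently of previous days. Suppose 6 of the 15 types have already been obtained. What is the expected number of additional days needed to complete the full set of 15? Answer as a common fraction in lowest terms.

Starting from 6 distinct types, each trial gives a new one with probability (15−i)/15 when i types are held, so the wait for the next new type is 15/(15−i).
E = 15/9 + 15/8 + 15/7 + 15/6 + 15/5 + 15/4 + 15/3 + 15/2 + 15/1 = 7129/168.

7129/168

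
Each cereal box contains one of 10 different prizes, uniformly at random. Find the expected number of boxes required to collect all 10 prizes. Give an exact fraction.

7381/252

After i distinct types are collected, each trial gives a new one with probability (10−i)/10, so the expected wait for the next new type is 10/(10−i).
E = 10/10 + 10/9 + 10/8 + 10/7 + 10/6 + 10/5 + 10/4 + 10/3 + 10/2 + 10/1 = 7381/252.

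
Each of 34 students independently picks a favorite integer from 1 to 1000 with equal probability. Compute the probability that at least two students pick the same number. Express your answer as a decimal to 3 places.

0.433

It's easier to compute the probability that all 34 are distinct.
P(all distinct) = 1000/1000 · 999/1000 · ··· · 967/1000 ≈ 0.567.
So the probability of at least one match is 1 − 0.567 = 0.433.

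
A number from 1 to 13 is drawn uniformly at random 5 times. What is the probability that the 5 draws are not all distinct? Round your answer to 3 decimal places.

P(all 5 different) = 13/13 · 12/13 · ··· · 9/13 ≈ 0.416.
P(at least two equal) = 1 − 0.416 = 0.584.

0.584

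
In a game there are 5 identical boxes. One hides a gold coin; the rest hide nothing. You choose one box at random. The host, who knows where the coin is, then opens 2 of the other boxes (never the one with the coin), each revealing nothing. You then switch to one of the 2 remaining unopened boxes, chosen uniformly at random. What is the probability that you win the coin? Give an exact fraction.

2/5

Your original box holds the coin with probability 1/5, so the other 4 collectively hold it with probability 4/5.
The host can always find 2 empty boxes to open, so the reveals don't change that 4/5; it is now spread over the 2 remaining unopened boxes.
P(win by switching) = (4/5) · (1/2) = 2/5.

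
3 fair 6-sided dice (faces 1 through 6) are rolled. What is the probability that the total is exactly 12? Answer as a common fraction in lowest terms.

25/216

There are 6^3 = 216 equally likely outcomes.
The number of ordered 3-tuples from {1,…,6} summing to 12 is 25.
P(sum = 12) = 25/216.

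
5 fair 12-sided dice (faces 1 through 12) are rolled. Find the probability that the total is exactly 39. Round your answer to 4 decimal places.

0.0365

There are 12^5 = 248832 equally likely outcomes.
The number of ordered 5-tuples from {1,…,12} summing to 39 is 9075.
P(sum = 39) = 9075/248832 = 3025/82944 ≈ 0.0365.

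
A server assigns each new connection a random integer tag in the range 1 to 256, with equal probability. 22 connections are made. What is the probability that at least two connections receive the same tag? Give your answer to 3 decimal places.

0.605

It's easier to compute the probability that all 22 are distinct.
P(all distinct) = 256/256 · 255/256 · ··· · 235/256 ≈ 0.395.
So the probability of at least one match is 1 − 0.395 = 0.605.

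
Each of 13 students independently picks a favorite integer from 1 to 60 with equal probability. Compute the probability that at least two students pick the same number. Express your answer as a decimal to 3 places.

0.754

It's easier to compute the probability that all 13 are distinct.
P(all distinct) = 60/60 · 59/60 · ··· · 48/60 ≈ 0.246.
So the probability of at least one match is 1 − 0.246 = 0.754.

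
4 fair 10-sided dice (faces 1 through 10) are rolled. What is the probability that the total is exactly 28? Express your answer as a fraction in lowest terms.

83/2000

There are 10^4 = 10000 equally likely outcomes.
The number of ordered 4-tuples from {1,…,10} summing to 28 is 415.
P(sum = 28) = 415/10000 = 83/2000.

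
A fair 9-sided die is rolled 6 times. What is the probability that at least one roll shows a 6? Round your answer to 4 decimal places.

0.5067

P(no roll shows a 6) = (8/9)^6 ≈ 0.4933.
P(at least one) = 1 − 0.4933 = 0.5067.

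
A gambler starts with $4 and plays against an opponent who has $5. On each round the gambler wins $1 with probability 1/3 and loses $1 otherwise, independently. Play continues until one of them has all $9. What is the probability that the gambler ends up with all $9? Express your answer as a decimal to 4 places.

Let r = q/p = (2/3)/(1/3) = 2. The recurrence P(i) = p·P(i+1) + q·P(i−1) with P(0)=0, P(9)=1 gives P(i) = (1 − r^i)/(1 − r^9).
P(4) = (1 − (2)^4) / (1 − (2)^9) = 15/511 ≈ 0.0294.

0.0294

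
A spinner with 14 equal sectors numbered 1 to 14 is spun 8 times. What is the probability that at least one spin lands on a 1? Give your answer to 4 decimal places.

0.4473

P(no spin lands on a 1) = (13/14)^8 ≈ 0.5527.
P(at least one) = 1 − 0.5527 = 0.4473.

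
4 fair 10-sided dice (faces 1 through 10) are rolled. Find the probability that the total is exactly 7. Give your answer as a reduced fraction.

1/500

There are 10^4 = 10000 equally likely outcomes.
The number of ordered 4-tuples from {1,…,10} summing to 7 is 20.
P(sum = 7) = 20/10000 = 1/500.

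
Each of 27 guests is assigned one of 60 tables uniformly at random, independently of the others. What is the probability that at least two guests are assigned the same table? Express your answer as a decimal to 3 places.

0.999

It's easier to compute the probability that all 27 are distinct.
P(all distinct) = 60/60 · 59/60 · ··· · 34/60 ≈ 0.001.
So the probability of at least one match is 1 − 0.001 = 0.999.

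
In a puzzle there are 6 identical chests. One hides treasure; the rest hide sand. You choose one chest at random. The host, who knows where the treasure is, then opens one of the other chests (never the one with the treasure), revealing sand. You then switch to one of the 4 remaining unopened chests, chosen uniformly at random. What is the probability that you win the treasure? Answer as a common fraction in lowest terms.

5/24

Your original chest holds the treasure with probability 1/6, so the other 5 collectively hold it with probability 5/6.
The host can always find an empty chest to open, so this doesn't change that 5/6; it is now spread over the 4 remaining unopened chests.
P(win by switching) = (5/6) · (1/4) = 5/24.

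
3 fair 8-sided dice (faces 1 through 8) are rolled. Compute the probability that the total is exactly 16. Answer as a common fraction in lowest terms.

21/256

There are 8^3 = 512 equally likely outcomes.
The number of ordered 3-tuples from {1,…,8} summing to 16 is 42.
P(sum = 16) = 42/512 = 21/256.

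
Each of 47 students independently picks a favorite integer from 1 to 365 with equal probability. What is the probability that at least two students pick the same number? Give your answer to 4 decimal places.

0.9548

It's easier to compute the probability that all 47 are distinct.
P(all distinct) = 365/365 · 364/365 · ··· · 319/365 ≈ 0.0452.
So the probability of at least one match is 1 − 0.0452 = 0.9548.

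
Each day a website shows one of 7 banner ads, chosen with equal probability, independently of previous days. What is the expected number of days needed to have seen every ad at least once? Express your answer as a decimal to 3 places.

18.150

After i distinct types are collected, each trial gives a new one with probability (7−i)/7, so the expected wait for the next new type is 7/(7−i).
E = 7/7 + 7/6 + 7/5 + 7/4 + 7/3 + 7/2 + 7/1 = 363/20 ≈ 18.150.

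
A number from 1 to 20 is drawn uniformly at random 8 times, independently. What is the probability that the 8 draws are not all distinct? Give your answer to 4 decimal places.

0.8016

P(all 8 different) = 20/20 · 19/20 · ··· · 13/20 ≈ 0.1984.
P(at least two equal) = 1 − 0.1984 = 0.8016.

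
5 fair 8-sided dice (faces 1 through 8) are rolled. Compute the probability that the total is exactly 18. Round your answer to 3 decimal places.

There are 8^5 = 32768 equally likely outcomes.
The number of ordered 5-tuples from {1,…,8} summing to 18 is 1750.
P(sum = 18) = 1750/32768 = 875/16384 ≈ 0.053.

0.053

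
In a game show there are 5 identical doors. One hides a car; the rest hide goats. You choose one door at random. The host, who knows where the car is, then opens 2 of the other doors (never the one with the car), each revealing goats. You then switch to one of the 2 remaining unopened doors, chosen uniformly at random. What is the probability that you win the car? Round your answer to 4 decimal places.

0.4000

Your original door holds the car with probability 1/5, so the other 4 collectively hold it with probability 4/5.
The host can always find 2 empty doors to open, so the reveals don't change that 4/5; it is now spread over the 2 remaining unopened doors.
P(win by switching) = (4/5) · (1/2) = 2/5 ≈ 0.4000.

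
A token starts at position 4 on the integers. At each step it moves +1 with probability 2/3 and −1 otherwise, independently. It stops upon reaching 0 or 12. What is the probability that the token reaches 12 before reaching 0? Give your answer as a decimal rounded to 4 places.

Let r = q/p = (1/3)/(2/3) = 1/2. The recurrence P(i) = p·P(i+1) + q·P(i−1) with P(0)=0, P(12)=1 gives P(i) = (1 − r^i)/(1 − r^12).
P(4) = (1 − (1/2)^4) / (1 − (1/2)^12) = 256/273 ≈ 0.9377.

0.9377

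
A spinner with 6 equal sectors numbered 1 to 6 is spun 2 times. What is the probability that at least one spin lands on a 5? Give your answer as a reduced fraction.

P(no spin lands on a 5) = (5/6)^2 = 25/36.
P(at least one) = 1 − 25/36 = 11/36.

11/36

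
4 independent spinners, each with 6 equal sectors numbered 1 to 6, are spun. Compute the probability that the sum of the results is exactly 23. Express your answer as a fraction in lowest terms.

There are 6^4 = 1296 equally likely outcomes.
The number of ordered 4-tuples from {1,…,6} summing to 23 is 4.
P(sum = 23) = 4/1296 = 1/324.

1/324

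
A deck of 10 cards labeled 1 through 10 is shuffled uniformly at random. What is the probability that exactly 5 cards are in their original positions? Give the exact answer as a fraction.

11/3600

Choose which 5 of the 10 are fixed: C(10,5) = 252 ways.
The remaining 5 must have no fixed point: D(5) = 44.
P = 252·44/3628800 = 11/3600.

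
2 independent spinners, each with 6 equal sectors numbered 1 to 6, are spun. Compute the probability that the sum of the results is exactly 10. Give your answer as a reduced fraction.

There are 6^2 = 36 equally likely outcomes.
The number of ordered 2-tuples from {1,…,6} summing to 10 is 3.
P(sum = 10) = 3/36 = 1/12.

1/12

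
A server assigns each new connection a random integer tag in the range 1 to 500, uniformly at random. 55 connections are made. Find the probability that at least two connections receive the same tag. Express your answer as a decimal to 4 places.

0.9542

It's easier to compute the probability that all 55 are distinct.
P(all distinct) = 500/500 · 499/500 · ··· · 446/500 ≈ 0.0458.
So the probability of at least one match is 1 − 0.0458 = 0.9542.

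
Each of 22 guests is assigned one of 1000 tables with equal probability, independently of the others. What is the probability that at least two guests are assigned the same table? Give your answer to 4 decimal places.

0.2076

It's easier to compute the probability that all 22 are distinct.
P(all distinct) = 1000/1000 · 999/1000 · ··· · 979/1000 ≈ 0.7924.
So the probability of at least one match is 1 − 0.7924 = 0.2076.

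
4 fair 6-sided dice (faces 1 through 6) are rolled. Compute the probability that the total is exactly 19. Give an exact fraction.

7/162

There are 6^4 = 1296 equally likely outcomes.
The number of ordered 4-tuples from {1,…,6} summing to 19 is 56.
P(sum = 19) = 56/1296 = 7/162.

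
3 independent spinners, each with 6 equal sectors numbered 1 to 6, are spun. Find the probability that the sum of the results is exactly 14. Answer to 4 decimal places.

0.0694

There are 6^3 = 216 equally likely outcomes.
The number of ordered 3-tuples from {1,…,6} summing to 14 is 15.
P(sum = 14) = 15/216 = 5/72 ≈ 0.0694.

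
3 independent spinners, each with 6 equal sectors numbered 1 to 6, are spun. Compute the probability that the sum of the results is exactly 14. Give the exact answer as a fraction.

There are 6^3 = 216 equally likely outcomes.
The number of ordered 3-tuples from {1,…,6} summing to 14 is 15.
P(sum = 14) = 15/216 = 5/72.

5/72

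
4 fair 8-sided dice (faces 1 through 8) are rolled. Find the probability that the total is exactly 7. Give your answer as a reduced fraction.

5/1024

There are 8^4 = 4096 equally likely outcomes.
The number of ordered 4-tuples from {1,…,8} summing to 7 is 20.
P(sum = 7) = 20/4096 = 5/1024.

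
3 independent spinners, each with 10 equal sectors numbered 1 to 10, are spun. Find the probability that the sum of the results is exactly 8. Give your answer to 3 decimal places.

There are 10^3 = 1000 equally likely outcomes.
The number of ordered 3-tuples from {1,…,10} summing to 8 is 21.
P(sum = 8) = 21/1000 ≈ 0.021.

0.021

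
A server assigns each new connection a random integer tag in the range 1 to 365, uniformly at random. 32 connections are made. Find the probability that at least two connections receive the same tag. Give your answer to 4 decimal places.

It's easier to compute the probability that all 32 are distinct.
P(all distinct) = 365/365 · 364/365 · ··· · 334/365 ≈ 0.2467.
So the probability of at least one match is 1 − 0.2467 = 0.7533.

0.7533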